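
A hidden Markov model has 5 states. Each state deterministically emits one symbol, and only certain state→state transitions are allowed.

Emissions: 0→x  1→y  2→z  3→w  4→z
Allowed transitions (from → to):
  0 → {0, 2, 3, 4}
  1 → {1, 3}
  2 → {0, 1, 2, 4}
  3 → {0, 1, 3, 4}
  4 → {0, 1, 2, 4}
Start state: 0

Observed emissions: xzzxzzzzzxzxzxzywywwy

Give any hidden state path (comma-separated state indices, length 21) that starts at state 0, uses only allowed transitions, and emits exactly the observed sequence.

  0: obs=x cand={0} pick 0 [start]
  1: obs=z cand={2,4} pick 2 [0->2 ok]
  2: obs=z cand={2,4} pick 4 [2->4 ok]
  3: obs=x cand={0} pick 0 [4->0 ok]
  4: obs=z cand={2,4} pick 2 [0->2 ok]
  5: obs=z cand={2,4} pick 4 [2->4 ok]
  6: obs=z cand={2,4} pick 2 [4->2 ok]
  7: obs=z cand={2,4} pick 4 [2->4 ok]
  8: obs=z cand={2,4} pick 4 [4->4 ok]
  9: obs=x cand={0} pick 0 [4->0 ok]
  10: obs=z cand={2,4} pick 2 [0->2 ok]
  11: obs=x cand={0} pick 0 [2->0 ok]
  12: obs=z cand={2,4} pick 2 [0->2 ok]
  13: obs=x cand={0} pick 0 [2->0 ok]
  14: obs=z cand={2,4} pick 2 [0->2 ok]
  15: obs=y cand={1} pick 1 [2->1 ok]
  16: obs=w cand={3} pick 3 [1->3 ok]
  17: obs=y cand={1} pick 1 [3->1 ok]
  18: obs=w cand={3} pick 3 [1->3 ok]
  19: obs=w cand={3} pick 3 [3->3 ok]
  20: obs=y cand={1} pick 1 [3->1 ok]

0,2,4,0,2,4,2,4,4,0,2,0,2,0,2,1,3,1,3,3,1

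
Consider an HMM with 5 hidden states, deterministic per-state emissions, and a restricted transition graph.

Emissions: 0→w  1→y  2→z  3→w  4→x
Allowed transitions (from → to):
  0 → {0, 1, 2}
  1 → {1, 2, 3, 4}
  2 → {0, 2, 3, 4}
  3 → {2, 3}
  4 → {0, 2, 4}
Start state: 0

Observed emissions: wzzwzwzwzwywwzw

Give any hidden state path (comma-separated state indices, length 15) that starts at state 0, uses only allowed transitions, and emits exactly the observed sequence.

  [0] w  {0,3}  => 0  start
  [1] z  {2}  => 2  0->2 ok
  [2] z  {2}  => 2  2->2 ok
  [3] w  {0,3}  => 3  2->3 ok
  [4] z  {2}  => 2  3->2 ok
  [5] w  {0,3}  => 0  2->0 ok
  [6] z  {2}  => 2  0->2 ok
  [7] w  {0,3}  => 3  2->3 ok
  [8] z  {2}  => 2  3->2 ok
  [9] w  {0,3}  => 0  2->0 ok
  [10] y  {1}  => 1  0->1 ok
  [11] w  {0,3}  => 3  1->3 ok
  [12] w  {0,3}  => 3  3->3 ok
  [13] z  {2}  => 2  3->2 ok
  [14] w  {0,3}  => 0  2->0 ok

0,2,2,3,2,0,2,3,2,0,1,3,3,2,0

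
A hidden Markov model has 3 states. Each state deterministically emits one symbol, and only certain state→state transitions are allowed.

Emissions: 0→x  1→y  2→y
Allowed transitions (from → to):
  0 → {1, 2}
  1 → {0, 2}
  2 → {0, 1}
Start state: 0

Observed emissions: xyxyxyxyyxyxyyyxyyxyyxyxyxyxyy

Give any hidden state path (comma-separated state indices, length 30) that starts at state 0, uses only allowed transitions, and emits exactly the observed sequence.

0,1,0,1,0,2,0,2,1,0,2,0,1,2,1,0,2,1,0,1,2,0,2,0,1,0,2,0,2,1

  0: obs=x cand={0} pick 0 [start]
  1: obs=y cand={1,2} pick 1 [0->1 ok]
  2: obs=x cand={0} pick 0 [1->0 ok]
  3: obs=y cand={1,2} pick 1 [0->1 ok]
  4: obs=x cand={0} pick 0 [1->0 ok]
  5: obs=y cand={1,2} pick 2 [0->2 ok]
  6: obs=x cand={0} pick 0 [2->0 ok]
  7: obs=y cand={1,2} pick 2 [0->2 ok]
  8: obs=y cand={1,2} pick 1 [2->1 ok]
  9: obs=x cand={0} pick 0 [1->0 ok]
  10: obs=y cand={1,2} pick 2 [0->2 ok]
  11: obs=x cand={0} pick 0 [2->0 ok]
  12: obs=y cand={1,2} pick 1 [0->1 ok]
  13: obs=y cand={1,2} pick 2 [1->2 ok]
  14: obs=y cand={1,2} pick 1 [2->1 ok]
  15: obs=x cand={0} pick 0 [1->0 ok]
  16: obs=y cand={1,2} pick 2 [0->2 ok]
  17: obs=y cand={1,2} pick 1 [2->1 ok]
  18: obs=x cand={0} pick 0 [1->0 ok]
  19: obs=y cand={1,2} pick 1 [0->1 ok]
  20: obs=y cand={1,2} pick 2 [1->2 ok]
  21: obs=x cand={0} pick 0 [2->0 ok]
  22: obs=y cand={1,2} pick 2 [0->2 ok]
  23: obs=x cand={0} pick 0 [2->0 ok]
  24: obs=y cand={1,2} pick 1 [0->1 ok]
  25: obs=x cand={0} pick 0 [1->0 ok]
  26: obs=y cand={1,2} pick 2 [0->2 ok]
  27: obs=x cand={0} pick 0 [2->0 ok]
  28: obs=y cand={1,2} pick 2 [0->2 ok]
  29: obs=y cand={1,2} pick 1 [2->1 ok]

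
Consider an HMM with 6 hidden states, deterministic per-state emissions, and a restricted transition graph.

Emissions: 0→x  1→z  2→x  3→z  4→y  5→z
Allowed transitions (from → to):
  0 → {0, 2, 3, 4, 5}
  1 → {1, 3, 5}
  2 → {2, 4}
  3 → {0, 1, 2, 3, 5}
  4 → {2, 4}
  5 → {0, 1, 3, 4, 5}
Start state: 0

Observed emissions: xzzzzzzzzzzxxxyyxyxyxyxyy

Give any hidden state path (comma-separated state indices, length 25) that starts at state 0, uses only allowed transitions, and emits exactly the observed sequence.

  t0 'x' -> {0,2}, take 0 (start)
  t1 'z' -> {1,3,5}, take 5 (0->5 ok)
  t2 'z' -> {1,3,5}, take 5 (5->5 ok)
  t3 'z' -> {1,3,5}, take 1 (5->1 ok)
  t4 'z' -> {1,3,5}, take 1 (1->1 ok)
  t5 'z' -> {1,3,5}, take 5 (1->5 ok)
  t6 'z' -> {1,3,5}, take 5 (5->5 ok)
  t7 'z' -> {1,3,5}, take 5 (5->5 ok)
  t8 'z' -> {1,3,5}, take 1 (5->1 ok)
  t9 'z' -> {1,3,5}, take 1 (1->1 ok)
  t10 'z' -> {1,3,5}, take 3 (1->3 ok)
  t11 'x' -> {0,2}, take 2 (3->2 ok)
  t12 'x' -> {0,2}, take 2 (2->2 ok)
  t13 'x' -> {0,2}, take 2 (2->2 ok)
  t14 'y' -> {4}, take 4 (2->4 ok)
  t15 'y' -> {4}, take 4 (4->4 ok)
  t16 'x' -> {0,2}, take 2 (4->2 ok)
  t17 'y' -> {4}, take 4 (2->4 ok)
  t18 'x' -> {0,2}, take 2 (4->2 ok)
  t19 'y' -> {4}, take 4 (2->4 ok)
  t20 'x' -> {0,2}, take 2 (4->2 ok)
  t21 'y' -> {4}, take 4 (2->4 ok)
  t22 'x' -> {0,2}, take 2 (4->2 ok)
  t23 'y' -> {4}, take 4 (2->4 ok)
  t24 'y' -> {4}, take 4 (4->4 ok)

0,5,5,1,1,5,5,5,1,1,3,2,2,2,4,4,2,4,2,4,2,4,2,4,4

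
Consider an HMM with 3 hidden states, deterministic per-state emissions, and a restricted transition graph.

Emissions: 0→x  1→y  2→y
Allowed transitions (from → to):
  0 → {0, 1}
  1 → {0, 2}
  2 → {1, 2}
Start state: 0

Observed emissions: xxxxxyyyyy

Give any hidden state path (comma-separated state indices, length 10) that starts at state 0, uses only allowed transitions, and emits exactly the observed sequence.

0,0,0,0,0,1,2,2,2,2

  t0 'x' -> {0}, take 0 (start)
  t1 'x' -> {0}, take 0 (0->0 ok)
  t2 'x' -> {0}, take 0 (0->0 ok)
  t3 'x' -> {0}, take 0 (0->0 ok)
  t4 'x' -> {0}, take 0 (0->0 ok)
  t5 'y' -> {1,2}, take 1 (0->1 ok)
  t6 'y' -> {1,2}, take 2 (1->2 ok)
  t7 'y' -> {1,2}, take 2 (2->2 ok)
  t8 'y' -> {1,2}, take 2 (2->2 ok)
  t9 'y' -> {1,2}, take 2 (2->2 ok)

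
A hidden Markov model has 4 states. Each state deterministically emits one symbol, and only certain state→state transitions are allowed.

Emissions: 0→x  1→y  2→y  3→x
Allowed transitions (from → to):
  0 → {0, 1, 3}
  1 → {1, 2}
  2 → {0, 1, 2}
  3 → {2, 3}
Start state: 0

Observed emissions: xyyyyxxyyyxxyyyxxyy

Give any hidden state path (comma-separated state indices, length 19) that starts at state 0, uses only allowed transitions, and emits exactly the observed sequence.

  0: obs=x cand={0,3} pick 0 [start]
  1: obs=y cand={1,2} pick 1 [0->1 ok]
  2: obs=y cand={1,2} pick 2 [1->2 ok]
  3: obs=y cand={1,2} pick 1 [2->1 ok]
  4: obs=y cand={1,2} pick 2 [1->2 ok]
  5: obs=x cand={0,3} pick 0 [2->0 ok]
  6: obs=x cand={0,3} pick 3 [0->3 ok]
  7: obs=y cand={1,2} pick 2 [3->2 ok]
  8: obs=y cand={1,2} pick 1 [2->1 ok]
  9: obs=y cand={1,2} pick 2 [1->2 ok]
  10: obs=x cand={0,3} pick 0 [2->0 ok]
  11: obs=x cand={0,3} pick 3 [0->3 ok]
  12: obs=y cand={1,2} pick 2 [3->2 ok]
  13: obs=y cand={1,2} pick 1 [2->1 ok]
  14: obs=y cand={1,2} pick 2 [1->2 ok]
  15: obs=x cand={0,3} pick 0 [2->0 ok]
  16: obs=x cand={0,3} pick 3 [0->3 ok]
  17: obs=y cand={1,2} pick 2 [3->2 ok]
  18: obs=y cand={1,2} pick 1 [2->1 ok]

0,1,2,1,2,0,3,2,1,2,0,3,2,1,2,0,3,2,1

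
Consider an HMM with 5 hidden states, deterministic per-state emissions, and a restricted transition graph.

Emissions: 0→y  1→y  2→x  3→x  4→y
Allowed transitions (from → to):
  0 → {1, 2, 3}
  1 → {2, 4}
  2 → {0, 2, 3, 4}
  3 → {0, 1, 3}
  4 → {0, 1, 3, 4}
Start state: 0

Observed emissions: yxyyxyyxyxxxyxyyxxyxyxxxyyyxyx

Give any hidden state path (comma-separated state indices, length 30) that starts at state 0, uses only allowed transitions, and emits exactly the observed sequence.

0,2,0,1,2,4,0,3,0,2,2,3,0,3,0,1,2,2,0,2,0,3,3,3,1,4,1,2,0,2

  t0 'y' -> {0,1,4}, take 0 (start)
  t1 'x' -> {2,3}, take 2 (0->2 ok)
  t2 'y' -> {0,1,4}, take 0 (2->0 ok)
  t3 'y' -> {0,1,4}, take 1 (0->1 ok)
  t4 'x' -> {2,3}, take 2 (1->2 ok)
  t5 'y' -> {0,1,4}, take 4 (2->4 ok)
  t6 'y' -> {0,1,4}, take 0 (4->0 ok)
  t7 'x' -> {2,3}, take 3 (0->3 ok)
  t8 'y' -> {0,1,4}, take 0 (3->0 ok)
  t9 'x' -> {2,3}, take 2 (0->2 ok)
  t10 'x' -> {2,3}, take 2 (2->2 ok)
  t11 'x' -> {2,3}, take 3 (2->3 ok)
  t12 'y' -> {0,1,4}, take 0 (3->0 ok)
  t13 'x' -> {2,3}, take 3 (0->3 ok)
  t14 'y' -> {0,1,4}, take 0 (3->0 ok)
  t15 'y' -> {0,1,4}, take 1 (0->1 ok)
  t16 'x' -> {2,3}, take 2 (1->2 ok)
  t17 'x' -> {2,3}, take 2 (2->2 ok)
  t18 'y' -> {0,1,4}, take 0 (2->0 ok)
  t19 'x' -> {2,3}, take 2 (0->2 ok)
  t20 'y' -> {0,1,4}, take 0 (2->0 ok)
  t21 'x' -> {2,3}, take 3 (0->3 ok)
  t22 'x' -> {2,3}, take 3 (3->3 ok)
  t23 'x' -> {2,3}, take 3 (3->3 ok)
  t24 'y' -> {0,1,4}, take 1 (3->1 ok)
  t25 'y' -> {0,1,4}, take 4 (1->4 ok)
  t26 'y' -> {0,1,4}, take 1 (4->1 ok)
  t27 'x' -> {2,3}, take 2 (1->2 ok)
  t28 'y' -> {0,1,4}, take 0 (2->0 ok)
  t29 'x' -> {2,3}, take 2 (0->2 ok)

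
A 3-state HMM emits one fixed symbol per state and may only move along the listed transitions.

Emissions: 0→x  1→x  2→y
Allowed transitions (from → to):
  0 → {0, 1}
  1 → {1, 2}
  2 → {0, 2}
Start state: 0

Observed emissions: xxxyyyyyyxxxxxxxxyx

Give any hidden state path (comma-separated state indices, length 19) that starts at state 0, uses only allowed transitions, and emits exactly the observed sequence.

0,1,1,2,2,2,2,2,2,0,0,0,0,0,0,1,1,2,0

  0: obs=x cand={0,1} pick 0 [start]
  1: obs=x cand={0,1} pick 1 [0->1 ok]
  2: obs=x cand={0,1} pick 1 [1->1 ok]
  3: obs=y cand={2} pick 2 [1->2 ok]
  4: obs=y cand={2} pick 2 [2->2 ok]
  5: obs=y cand={2} pick 2 [2->2 ok]
  6: obs=y cand={2} pick 2 [2->2 ok]
  7: obs=y cand={2} pick 2 [2->2 ok]
  8: obs=y cand={2} pick 2 [2->2 ok]
  9: obs=x cand={0,1} pick 0 [2->0 ok]
  10: obs=x cand={0,1} pick 0 [0->0 ok]
  11: obs=x cand={0,1} pick 0 [0->0 ok]
  12: obs=x cand={0,1} pick 0 [0->0 ok]
  13: obs=x cand={0,1} pick 0 [0->0 ok]
  14: obs=x cand={0,1} pick 0 [0->0 ok]
  15: obs=x cand={0,1} pick 1 [0->1 ok]
  16: obs=x cand={0,1} pick 1 [1->1 ok]
  17: obs=y cand={2} pick 2 [1->2 ok]
  18: obs=x cand={0,1} pick 0 [2->0 ok]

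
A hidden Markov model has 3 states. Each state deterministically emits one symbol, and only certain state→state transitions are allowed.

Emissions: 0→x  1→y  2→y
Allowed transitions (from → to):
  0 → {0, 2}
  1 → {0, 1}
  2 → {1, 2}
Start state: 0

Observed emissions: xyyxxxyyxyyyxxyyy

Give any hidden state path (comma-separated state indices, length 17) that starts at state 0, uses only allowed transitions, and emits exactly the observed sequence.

  t0 'x' -> {0}, take 0 (start)
  t1 'y' -> {1,2}, take 2 (0->2 ok)
  t2 'y' -> {1,2}, take 1 (2->1 ok)
  t3 'x' -> {0}, take 0 (1->0 ok)
  t4 'x' -> {0}, take 0 (0->0 ok)
  t5 'x' -> {0}, take 0 (0->0 ok)
  t6 'y' -> {1,2}, take 2 (0->2 ok)
  t7 'y' -> {1,2}, take 1 (2->1 ok)
  t8 'x' -> {0}, take 0 (1->0 ok)
  t9 'y' -> {1,2}, take 2 (0->2 ok)
  t10 'y' -> {1,2}, take 1 (2->1 ok)
  t11 'y' -> {1,2}, take 1 (1->1 ok)
  t12 'x' -> {0}, take 0 (1->0 ok)
  t13 'x' -> {0}, take 0 (0->0 ok)
  t14 'y' -> {1,2}, take 2 (0->2 ok)
  t15 'y' -> {1,2}, take 2 (2->2 ok)
  t16 'y' -> {1,2}, take 1 (2->1 ok)

0,2,1,0,0,0,2,1,0,2,1,1,0,0,2,2,1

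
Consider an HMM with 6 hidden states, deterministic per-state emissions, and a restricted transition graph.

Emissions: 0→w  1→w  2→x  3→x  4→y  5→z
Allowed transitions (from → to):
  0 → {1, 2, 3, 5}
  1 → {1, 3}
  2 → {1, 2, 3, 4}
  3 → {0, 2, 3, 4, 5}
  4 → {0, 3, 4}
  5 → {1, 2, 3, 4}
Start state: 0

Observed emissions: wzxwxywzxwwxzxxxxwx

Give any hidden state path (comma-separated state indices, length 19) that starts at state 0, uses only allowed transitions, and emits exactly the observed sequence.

0,5,2,1,3,4,0,5,2,1,1,3,5,2,2,2,2,1,3

  0: obs=w cand={0,1} pick 0 [start]
  1: obs=z cand={5} pick 5 [0->5 ok]
  2: obs=x cand={2,3} pick 2 [5->2 ok]
  3: obs=w cand={0,1} pick 1 [2->1 ok]
  4: obs=x cand={2,3} pick 3 [1->3 ok]
  5: obs=y cand={4} pick 4 [3->4 ok]
  6: obs=w cand={0,1} pick 0 [4->0 ok]
  7: obs=z cand={5} pick 5 [0->5 ok]
  8: obs=x cand={2,3} pick 2 [5->2 ok]
  9: obs=w cand={0,1} pick 1 [2->1 ok]
  10: obs=w cand={0,1} pick 1 [1->1 ok]
  11: obs=x cand={2,3} pick 3 [1->3 ok]
  12: obs=z cand={5} pick 5 [3->5 ok]
  13: obs=x cand={2,3} pick 2 [5->2 ok]
  14: obs=x cand={2,3} pick 2 [2->2 ok]
  15: obs=x cand={2,3} pick 2 [2->2 ok]
  16: obs=x cand={2,3} pick 2 [2->2 ok]
  17: obs=w cand={0,1} pick 1 [2->1 ok]
  18: obs=x cand={2,3} pick 3 [1->3 ok]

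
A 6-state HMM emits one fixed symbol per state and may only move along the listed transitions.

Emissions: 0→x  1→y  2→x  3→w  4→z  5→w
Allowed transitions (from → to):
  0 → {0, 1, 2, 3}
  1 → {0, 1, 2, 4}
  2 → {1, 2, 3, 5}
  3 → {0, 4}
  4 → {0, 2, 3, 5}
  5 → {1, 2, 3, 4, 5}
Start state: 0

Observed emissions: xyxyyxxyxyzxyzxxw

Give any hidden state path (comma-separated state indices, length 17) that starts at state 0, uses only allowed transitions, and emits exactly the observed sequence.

  0: obs=x cand={0,2} pick 0 [start]
  1: obs=y cand={1} pick 1 [0->1 ok]
  2: obs=x cand={0,2} pick 2 [1->2 ok]
  3: obs=y cand={1} pick 1 [2->1 ok]
  4: obs=y cand={1} pick 1 [1->1 ok]
  5: obs=x cand={0,2} pick 0 [1->0 ok]
  6: obs=x cand={0,2} pick 2 [0->2 ok]
  7: obs=y cand={1} pick 1 [2->1 ok]
  8: obs=x cand={0,2} pick 0 [1->0 ok]
  9: obs=y cand={1} pick 1 [0->1 ok]
  10: obs=z cand={4} pick 4 [1->4 ok]
  11: obs=x cand={0,2} pick 2 [4->2 ok]
  12: obs=y cand={1} pick 1 [2->1 ok]
  13: obs=z cand={4} pick 4 [1->4 ok]
  14: obs=x cand={0,2} pick 2 [4->2 ok]
  15: obs=x cand={0,2} pick 2 [2->2 ok]
  16: obs=w cand={3,5} pick 3 [2->3 ok]

0,1,2,1,1,0,2,1,0,1,4,2,1,4,2,2,3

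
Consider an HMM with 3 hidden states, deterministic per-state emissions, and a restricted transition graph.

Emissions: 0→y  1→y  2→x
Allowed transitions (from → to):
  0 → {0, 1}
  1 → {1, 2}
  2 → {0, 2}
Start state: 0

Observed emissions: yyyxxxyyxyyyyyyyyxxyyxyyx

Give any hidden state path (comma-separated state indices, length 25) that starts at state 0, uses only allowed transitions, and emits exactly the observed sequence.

0,0,1,2,2,2,0,1,2,0,0,0,0,1,1,1,1,2,2,0,1,2,0,1,2

  [0] y  {0,1}  => 0  start
  [1] y  {0,1}  => 0  0->0 ok
  [2] y  {0,1}  => 1  0->1 ok
  [3] x  {2}  => 2  1->2 ok
  [4] x  {2}  => 2  2->2 ok
  [5] x  {2}  => 2  2->2 ok
  [6] y  {0,1}  => 0  2->0 ok
  [7] y  {0,1}  => 1  0->1 ok
  [8] x  {2}  => 2  1->2 ok
  [9] y  {0,1}  => 0  2->0 ok
  [10] y  {0,1}  => 0  0->0 ok
  [11] y  {0,1}  => 0  0->0 ok
  [12] y  {0,1}  => 0  0->0 ok
  [13] y  {0,1}  => 1  0->1 ok
  [14] y  {0,1}  => 1  1->1 ok
  [15] y  {0,1}  => 1  1->1 ok
  [16] y  {0,1}  => 1  1->1 ok
  [17] x  {2}  => 2  1->2 ok
  [18] x  {2}  => 2  2->2 ok
  [19] y  {0,1}  => 0  2->0 ok
  [20] y  {0,1}  => 1  0->1 ok
  [21] x  {2}  => 2  1->2 ok
  [22] y  {0,1}  => 0  2->0 ok
  [23] y  {0,1}  => 1  0->1 ok
  [24] x  {2}  => 2  1->2 ok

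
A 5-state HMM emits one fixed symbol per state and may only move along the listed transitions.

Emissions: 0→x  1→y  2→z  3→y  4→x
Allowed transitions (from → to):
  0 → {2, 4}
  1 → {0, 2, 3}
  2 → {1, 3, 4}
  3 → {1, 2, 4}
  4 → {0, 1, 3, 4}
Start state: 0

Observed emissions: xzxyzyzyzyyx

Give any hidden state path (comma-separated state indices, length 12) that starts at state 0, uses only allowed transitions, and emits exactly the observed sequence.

  pos 0: x in {0,4}, choose 0; start
  pos 1: z in {2}, choose 2; 0->2 ok
  pos 2: x in {0,4}, choose 4; 2->4 ok
  pos 3: y in {1,3}, choose 1; 4->1 ok
  pos 4: z in {2}, choose 2; 1->2 ok
  pos 5: y in {1,3}, choose 1; 2->1 ok
  pos 6: z in {2}, choose 2; 1->2 ok
  pos 7: y in {1,3}, choose 1; 2->1 ok
  pos 8: z in {2}, choose 2; 1->2 ok
  pos 9: y in {1,3}, choose 1; 2->1 ok
  pos 10: y in {1,3}, choose 3; 1->3 ok
  pos 11: x in {0,4}, choose 4; 3->4 ok

0,2,4,1,2,1,2,1,2,1,3,4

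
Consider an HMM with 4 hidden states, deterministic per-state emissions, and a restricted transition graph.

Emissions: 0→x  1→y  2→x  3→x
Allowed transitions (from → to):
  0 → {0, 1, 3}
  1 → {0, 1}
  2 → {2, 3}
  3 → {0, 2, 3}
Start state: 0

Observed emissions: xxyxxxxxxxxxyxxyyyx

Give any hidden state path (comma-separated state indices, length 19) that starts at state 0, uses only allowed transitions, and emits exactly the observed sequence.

  [0] x  {0,2,3}  => 0  start
  [1] x  {0,2,3}  => 0  0->0 ok
  [2] y  {1}  => 1  0->1 ok
  [3] x  {0,2,3}  => 0  1->0 ok
  [4] x  {0,2,3}  => 3  0->3 ok
  [5] x  {0,2,3}  => 0  3->0 ok
  [6] x  {0,2,3}  => 0  0->0 ok
  [7] x  {0,2,3}  => 3  0->3 ok
  [8] x  {0,2,3}  => 2  3->2 ok
  [9] x  {0,2,3}  => 3  2->3 ok
  [10] x  {0,2,3}  => 3  3->3 ok
  [11] x  {0,2,3}  => 0  3->0 ok
  [12] y  {1}  => 1  0->1 ok
  [13] x  {0,2,3}  => 0  1->0 ok
  [14] x  {0,2,3}  => 0  0->0 ok
  [15] y  {1}  => 1  0->1 ok
  [16] y  {1}  => 1  1->1 ok
  [17] y  {1}  => 1  1->1 ok
  [18] x  {0,2,3}  => 0  1->0 ok

0,0,1,0,3,0,0,3,2,3,3,0,1,0,0,1,1,1,0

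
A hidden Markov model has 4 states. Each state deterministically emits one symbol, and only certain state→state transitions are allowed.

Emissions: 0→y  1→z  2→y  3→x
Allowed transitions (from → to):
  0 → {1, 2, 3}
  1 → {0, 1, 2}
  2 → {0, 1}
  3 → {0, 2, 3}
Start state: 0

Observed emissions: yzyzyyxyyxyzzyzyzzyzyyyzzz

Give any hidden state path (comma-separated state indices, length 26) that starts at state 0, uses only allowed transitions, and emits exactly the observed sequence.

0,1,2,1,2,0,3,2,0,3,2,1,1,2,1,2,1,1,2,1,0,2,0,1,1,1

  0: obs=y cand={0,2} pick 0 [start]
  1: obs=z cand={1} pick 1 [0->1 ok]
  2: obs=y cand={0,2} pick 2 [1->2 ok]
  3: obs=z cand={1} pick 1 [2->1 ok]
  4: obs=y cand={0,2} pick 2 [1->2 ok]
  5: obs=y cand={0,2} pick 0 [2->0 ok]
  6: obs=x cand={3} pick 3 [0->3 ok]
  7: obs=y cand={0,2} pick 2 [3->2 ok]
  8: obs=y cand={0,2} pick 0 [2->0 ok]
  9: obs=x cand={3} pick 3 [0->3 ok]
  10: obs=y cand={0,2} pick 2 [3->2 ok]
  11: obs=z cand={1} pick 1 [2->1 ok]
  12: obs=z cand={1} pick 1 [1->1 ok]
  13: obs=y cand={0,2} pick 2 [1->2 ok]
  14: obs=z cand={1} pick 1 [2->1 ok]
  15: obs=y cand={0,2} pick 2 [1->2 ok]
  16: obs=z cand={1} pick 1 [2->1 ok]
  17: obs=z cand={1} pick 1 [1->1 ok]
  18: obs=y cand={0,2} pick 2 [1->2 ok]
  19: obs=z cand={1} pick 1 [2->1 ok]
  20: obs=y cand={0,2} pick 0 [1->0 ok]
  21: obs=y cand={0,2} pick 2 [0->2 ok]
  22: obs=y cand={0,2} pick 0 [2->0 ok]
  23: obs=z cand={1} pick 1 [0->1 ok]
  24: obs=z cand={1} pick 1 [1->1 ok]
  25: obs=z cand={1} pick 1 [1->1 ok]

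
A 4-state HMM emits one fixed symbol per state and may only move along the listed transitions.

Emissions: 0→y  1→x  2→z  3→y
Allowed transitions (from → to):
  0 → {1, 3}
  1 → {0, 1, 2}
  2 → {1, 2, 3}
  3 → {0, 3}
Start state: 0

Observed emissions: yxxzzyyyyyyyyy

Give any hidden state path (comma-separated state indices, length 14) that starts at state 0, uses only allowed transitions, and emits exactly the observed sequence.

0,1,1,2,2,3,0,3,0,3,0,3,3,3

  0: obs=y cand={0,3} pick 0 [start]
  1: obs=x cand={1} pick 1 [0->1 ok]
  2: obs=x cand={1} pick 1 [1->1 ok]
  3: obs=z cand={2} pick 2 [1->2 ok]
  4: obs=z cand={2} pick 2 [2->2 ok]
  5: obs=y cand={0,3} pick 3 [2->3 ok]
  6: obs=y cand={0,3} pick 0 [3->0 ok]
  7: obs=y cand={0,3} pick 3 [0->3 ok]
  8: obs=y cand={0,3} pick 0 [3->0 ok]
  9: obs=y cand={0,3} pick 3 [0->3 ok]
  10: obs=y cand={0,3} pick 0 [3->0 ok]
  11: obs=y cand={0,3} pick 3 [0->3 ok]
  12: obs=y cand={0,3} pick 3 [3->3 ok]
  13: obs=y cand={0,3} pick 3 [3->3 ok]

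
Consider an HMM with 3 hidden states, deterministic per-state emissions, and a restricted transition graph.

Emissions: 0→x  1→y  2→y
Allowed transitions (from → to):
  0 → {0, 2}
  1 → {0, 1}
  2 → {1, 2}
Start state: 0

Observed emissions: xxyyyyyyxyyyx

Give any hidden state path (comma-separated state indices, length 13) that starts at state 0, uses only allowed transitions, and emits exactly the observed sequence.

  [0] x  {0}  => 0  start
  [1] x  {0}  => 0  0->0 ok
  [2] y  {1,2}  => 2  0->2 ok
  [3] y  {1,2}  => 2  2->2 ok
  [4] y  {1,2}  => 2  2->2 ok
  [5] y  {1,2}  => 2  2->2 ok
  [6] y  {1,2}  => 2  2->2 ok
  [7] y  {1,2}  => 1  2->1 ok
  [8] x  {0}  => 0  1->0 ok
  [9] y  {1,2}  => 2  0->2 ok
  [10] y  {1,2}  => 1  2->1 ok
  [11] y  {1,2}  => 1  1->1 ok
  [12] x  {0}  => 0  1->0 ok

0,0,2,2,2,2,2,1,0,2,1,1,0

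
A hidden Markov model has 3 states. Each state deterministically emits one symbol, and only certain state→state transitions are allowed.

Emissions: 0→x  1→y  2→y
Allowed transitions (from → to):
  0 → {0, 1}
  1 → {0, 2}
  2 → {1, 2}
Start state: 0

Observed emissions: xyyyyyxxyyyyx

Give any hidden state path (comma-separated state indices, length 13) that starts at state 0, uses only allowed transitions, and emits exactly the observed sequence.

0,1,2,1,2,1,0,0,1,2,2,1,0

  0: obs=x cand={0} pick 0 [start]
  1: obs=y cand={1,2} pick 1 [0->1 ok]
  2: obs=y cand={1,2} pick 2 [1->2 ok]
  3: obs=y cand={1,2} pick 1 [2->1 ok]
  4: obs=y cand={1,2} pick 2 [1->2 ok]
  5: obs=y cand={1,2} pick 1 [2->1 ok]
  6: obs=x cand={0} pick 0 [1->0 ok]
  7: obs=x cand={0} pick 0 [0->0 ok]
  8: obs=y cand={1,2} pick 1 [0->1 ok]
  9: obs=y cand={1,2} pick 2 [1->2 ok]
  10: obs=y cand={1,2} pick 2 [2->2 ok]
  11: obs=y cand={1,2} pick 1 [2->1 ok]
  12: obs=x cand={0} pick 0 [1->0 ok]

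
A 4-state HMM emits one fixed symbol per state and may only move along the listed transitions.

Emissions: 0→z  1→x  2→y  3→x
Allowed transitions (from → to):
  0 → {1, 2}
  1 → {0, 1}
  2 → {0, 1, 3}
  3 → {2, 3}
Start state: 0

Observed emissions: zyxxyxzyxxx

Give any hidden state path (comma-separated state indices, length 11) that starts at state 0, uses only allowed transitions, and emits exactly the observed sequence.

  pos 0: z in {0}, choose 0; start
  pos 1: y in {2}, choose 2; 0->2 ok
  pos 2: x in {1,3}, choose 3; 2->3 ok
  pos 3: x in {1,3}, choose 3; 3->3 ok
  pos 4: y in {2}, choose 2; 3->2 ok
  pos 5: x in {1,3}, choose 1; 2->1 ok
  pos 6: z in {0}, choose 0; 1->0 ok
  pos 7: y in {2}, choose 2; 0->2 ok
  pos 8: x in {1,3}, choose 3; 2->3 ok
  pos 9: x in {1,3}, choose 3; 3->3 ok
  pos 10: x in {1,3}, choose 3; 3->3 ok

0,2,3,3,2,1,0,2,3,3,3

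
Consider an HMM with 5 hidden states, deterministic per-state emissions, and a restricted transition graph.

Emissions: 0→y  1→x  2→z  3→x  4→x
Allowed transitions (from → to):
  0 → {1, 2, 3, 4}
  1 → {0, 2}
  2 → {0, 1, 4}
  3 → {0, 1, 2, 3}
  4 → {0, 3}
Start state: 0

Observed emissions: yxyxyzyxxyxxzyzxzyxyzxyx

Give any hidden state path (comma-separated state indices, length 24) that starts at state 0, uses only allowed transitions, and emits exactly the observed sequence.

0,3,0,4,0,2,0,4,3,0,4,3,2,0,2,1,2,0,4,0,2,1,0,4

  [0] y  {0}  => 0  start
  [1] x  {1,3,4}  => 3  0->3 ok
  [2] y  {0}  => 0  3->0 ok
  [3] x  {1,3,4}  => 4  0->4 ok
  [4] y  {0}  => 0  4->0 ok
  [5] z  {2}  => 2  0->2 ok
  [6] y  {0}  => 0  2->0 ok
  [7] x  {1,3,4}  => 4  0->4 ok
  [8] x  {1,3,4}  => 3  4->3 ok
  [9] y  {0}  => 0  3->0 ok
  [10] x  {1,3,4}  => 4  0->4 ok
  [11] x  {1,3,4}  => 3  4->3 ok
  [12] z  {2}  => 2  3->2 ok
  [13] y  {0}  => 0  2->0 ok
  [14] z  {2}  => 2  0->2 ok
  [15] x  {1,3,4}  => 1  2->1 ok
  [16] z  {2}  => 2  1->2 ok
  [17] y  {0}  => 0  2->0 ok
  [18] x  {1,3,4}  => 4  0->4 ok
  [19] y  {0}  => 0  4->0 ok
  [20] z  {2}  => 2  0->2 ok
  [21] x  {1,3,4}  => 1  2->1 ok
  [22] y  {0}  => 0  1->0 ok
  [23] x  {1,3,4}  => 4  0->4 ok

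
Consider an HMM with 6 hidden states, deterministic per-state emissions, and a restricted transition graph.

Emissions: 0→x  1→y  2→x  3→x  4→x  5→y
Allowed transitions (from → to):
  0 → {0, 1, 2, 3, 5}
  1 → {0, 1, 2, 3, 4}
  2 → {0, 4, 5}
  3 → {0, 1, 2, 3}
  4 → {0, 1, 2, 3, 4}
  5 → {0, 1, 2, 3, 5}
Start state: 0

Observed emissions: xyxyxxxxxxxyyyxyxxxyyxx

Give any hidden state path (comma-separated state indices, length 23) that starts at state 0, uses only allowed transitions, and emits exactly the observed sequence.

  0: obs=x cand={0,2,3,4} pick 0 [start]
  1: obs=y cand={1,5} pick 1 [0->1 ok]
  2: obs=x cand={0,2,3,4} pick 0 [1->0 ok]
  3: obs=y cand={1,5} pick 1 [0->1 ok]
  4: obs=x cand={0,2,3,4} pick 4 [1->4 ok]
  5: obs=x cand={0,2,3,4} pick 4 [4->4 ok]
  6: obs=x cand={0,2,3,4} pick 2 [4->2 ok]
  7: obs=x cand={0,2,3,4} pick 0 [2->0 ok]
  8: obs=x cand={0,2,3,4} pick 2 [0->2 ok]
  9: obs=x cand={0,2,3,4} pick 0 [2->0 ok]
  10: obs=x cand={0,2,3,4} pick 0 [0->0 ok]
  11: obs=y cand={1,5} pick 1 [0->1 ok]
  12: obs=y cand={1,5} pick 1 [1->1 ok]
  13: obs=y cand={1,5} pick 1 [1->1 ok]
  14: obs=x cand={0,2,3,4} pick 4 [1->4 ok]
  15: obs=y cand={1,5} pick 1 [4->1 ok]
  16: obs=x cand={0,2,3,4} pick 4 [1->4 ok]
  17: obs=x cand={0,2,3,4} pick 2 [4->2 ok]
  18: obs=x cand={0,2,3,4} pick 0 [2->0 ok]
  19: obs=y cand={1,5} pick 5 [0->5 ok]
  20: obs=y cand={1,5} pick 5 [5->5 ok]
  21: obs=x cand={0,2,3,4} pick 3 [5->3 ok]
  22: obs=x cand={0,2,3,4} pick 0 [3->0 ok]

0,1,0,1,4,4,2,0,2,0,0,1,1,1,4,1,4,2,0,5,5,3,0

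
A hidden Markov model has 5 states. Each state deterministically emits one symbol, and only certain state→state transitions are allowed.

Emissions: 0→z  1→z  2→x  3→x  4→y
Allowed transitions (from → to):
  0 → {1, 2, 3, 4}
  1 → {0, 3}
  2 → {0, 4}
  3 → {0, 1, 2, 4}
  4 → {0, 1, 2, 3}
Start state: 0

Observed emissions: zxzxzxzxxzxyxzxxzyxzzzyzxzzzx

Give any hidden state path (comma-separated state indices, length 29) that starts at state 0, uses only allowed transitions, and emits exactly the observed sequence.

  [0] z  {0,1}  => 0  start
  [1] x  {2,3}  => 2  0->2 ok
  [2] z  {0,1}  => 0  2->0 ok
  [3] x  {2,3}  => 2  0->2 ok
  [4] z  {0,1}  => 0  2->0 ok
  [5] x  {2,3}  => 3  0->3 ok
  [6] z  {0,1}  => 0  3->0 ok
  [7] x  {2,3}  => 3  0->3 ok
  [8] x  {2,3}  => 2  3->2 ok
  [9] z  {0,1}  => 0  2->0 ok
  [10] x  {2,3}  => 2  0->2 ok
  [11] y  {4}  => 4  2->4 ok
  [12] x  {2,3}  => 3  4->3 ok
  [13] z  {0,1}  => 0  3->0 ok
  [14] x  {2,3}  => 3  0->3 ok
  [15] x  {2,3}  => 2  3->2 ok
  [16] z  {0,1}  => 0  2->0 ok
  [17] y  {4}  => 4  0->4 ok
  [18] x  {2,3}  => 2  4->2 ok
  [19] z  {0,1}  => 0  2->0 ok
  [20] z  {0,1}  => 1  0->1 ok
  [21] z  {0,1}  => 0  1->0 ok
  [22] y  {4}  => 4  0->4 ok
  [23] z  {0,1}  => 0  4->0 ok
  [24] x  {2,3}  => 2  0->2 ok
  [25] z  {0,1}  => 0  2->0 ok
  [26] z  {0,1}  => 1  0->1 ok
  [27] z  {0,1}  => 0  1->0 ok
  [28] x  {2,3}  => 2  0->2 ok

0,2,0,2,0,3,0,3,2,0,2,4,3,0,3,2,0,4,2,0,1,0,4,0,2,0,1,0,2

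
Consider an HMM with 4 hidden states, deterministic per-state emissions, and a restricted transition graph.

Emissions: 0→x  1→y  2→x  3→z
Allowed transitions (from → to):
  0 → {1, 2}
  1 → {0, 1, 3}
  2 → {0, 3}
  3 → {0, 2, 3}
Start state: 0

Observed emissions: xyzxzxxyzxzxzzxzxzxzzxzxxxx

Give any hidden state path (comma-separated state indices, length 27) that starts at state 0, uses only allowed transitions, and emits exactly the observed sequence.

  [0] x  {0,2}  => 0  start
  [1] y  {1}  => 1  0->1 ok
  [2] z  {3}  => 3  1->3 ok
  [3] x  {0,2}  => 2  3->2 ok
  [4] z  {3}  => 3  2->3 ok
  [5] x  {0,2}  => 2  3->2 ok
  [6] x  {0,2}  => 0  2->0 ok
  [7] y  {1}  => 1  0->1 ok
  [8] z  {3}  => 3  1->3 ok
  [9] x  {0,2}  => 2  3->2 ok
  [10] z  {3}  => 3  2->3 ok
  [11] x  {0,2}  => 2  3->2 ok
  [12] z  {3}  => 3  2->3 ok
  [13] z  {3}  => 3  3->3 ok
  [14] x  {0,2}  => 2  3->2 ok
  [15] z  {3}  => 3  2->3 ok
  [16] x  {0,2}  => 2  3->2 ok
  [17] z  {3}  => 3  2->3 ok
  [18] x  {0,2}  => 2  3->2 ok
  [19] z  {3}  => 3  2->3 ok
  [20] z  {3}  => 3  3->3 ok
  [21] x  {0,2}  => 2  3->2 ok
  [22] z  {3}  => 3  2->3 ok
  [23] x  {0,2}  => 2  3->2 ok
  [24] x  {0,2}  => 0  2->0 ok
  [25] x  {0,2}  => 2  0->2 ok
  [26] x  {0,2}  => 0  2->0 ok

0,1,3,2,3,2,0,1,3,2,3,2,3,3,2,3,2,3,2,3,3,2,3,2,0,2,0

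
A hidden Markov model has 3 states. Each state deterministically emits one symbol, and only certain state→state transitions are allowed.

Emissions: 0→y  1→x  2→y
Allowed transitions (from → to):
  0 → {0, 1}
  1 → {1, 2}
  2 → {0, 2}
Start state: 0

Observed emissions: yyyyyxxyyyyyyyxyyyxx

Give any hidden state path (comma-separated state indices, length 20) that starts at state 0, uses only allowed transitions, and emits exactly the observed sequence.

0,0,0,0,0,1,1,2,2,2,2,2,2,0,1,2,0,0,1,1

  [0] y  {0,2}  => 0  start
  [1] y  {0,2}  => 0  0->0 ok
  [2] y  {0,2}  => 0  0->0 ok
  [3] y  {0,2}  => 0  0->0 ok
  [4] y  {0,2}  => 0  0->0 ok
  [5] x  {1}  => 1  0->1 ok
  [6] x  {1}  => 1  1->1 ok
  [7] y  {0,2}  => 2  1->2 ok
  [8] y  {0,2}  => 2  2->2 ok
  [9] y  {0,2}  => 2  2->2 ok
  [10] y  {0,2}  => 2  2->2 ok
  [11] y  {0,2}  => 2  2->2 ok
  [12] y  {0,2}  => 2  2->2 ok
  [13] y  {0,2}  => 0  2->0 ok
  [14] x  {1}  => 1  0->1 ok
  [15] y  {0,2}  => 2  1->2 ok
  [16] y  {0,2}  => 0  2->0 ok
  [17] y  {0,2}  => 0  0->0 ok
  [18] x  {1}  => 1  0->1 ok
  [19] x  {1}  => 1  1->1 ok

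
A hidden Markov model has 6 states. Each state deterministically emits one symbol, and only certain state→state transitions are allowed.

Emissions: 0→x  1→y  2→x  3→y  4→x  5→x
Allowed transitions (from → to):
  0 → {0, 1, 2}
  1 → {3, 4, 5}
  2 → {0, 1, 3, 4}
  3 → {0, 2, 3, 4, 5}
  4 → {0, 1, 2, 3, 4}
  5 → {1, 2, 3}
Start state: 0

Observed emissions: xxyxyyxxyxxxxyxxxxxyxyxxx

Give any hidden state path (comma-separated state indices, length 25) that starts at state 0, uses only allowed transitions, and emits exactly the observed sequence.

  pos 0: x in {0,2,4,5}, choose 0; start
  pos 1: x in {0,2,4,5}, choose 0; 0->0 ok
  pos 2: y in {1,3}, choose 1; 0->1 ok
  pos 3: x in {0,2,4,5}, choose 5; 1->5 ok
  pos 4: y in {1,3}, choose 3; 5->3 ok
  pos 5: y in {1,3}, choose 3; 3->3 ok
  pos 6: x in {0,2,4,5}, choose 0; 3->0 ok
  pos 7: x in {0,2,4,5}, choose 0; 0->0 ok
  pos 8: y in {1,3}, choose 1; 0->1 ok
  pos 9: x in {0,2,4,5}, choose 5; 1->5 ok
  pos 10: x in {0,2,4,5}, choose 2; 5->2 ok
  pos 11: x in {0,2,4,5}, choose 0; 2->0 ok
  pos 12: x in {0,2,4,5}, choose 2; 0->2 ok
  pos 13: y in {1,3}, choose 3; 2->3 ok
  pos 14: x in {0,2,4,5}, choose 2; 3->2 ok
  pos 15: x in {0,2,4,5}, choose 4; 2->4 ok
  pos 16: x in {0,2,4,5}, choose 2; 4->2 ok
  pos 17: x in {0,2,4,5}, choose 0; 2->0 ok
  pos 18: x in {0,2,4,5}, choose 0; 0->0 ok
  pos 19: y in {1,3}, choose 1; 0->1 ok
  pos 20: x in {0,2,4,5}, choose 5; 1->5 ok
  pos 21: y in {1,3}, choose 1; 5->1 ok
  pos 22: x in {0,2,4,5}, choose 4; 1->4 ok
  pos 23: x in {0,2,4,5}, choose 0; 4->0 ok
  pos 24: x in {0,2,4,5}, choose 2; 0->2 ok

0,0,1,5,3,3,0,0,1,5,2,0,2,3,2,4,2,0,0,1,5,1,4,0,2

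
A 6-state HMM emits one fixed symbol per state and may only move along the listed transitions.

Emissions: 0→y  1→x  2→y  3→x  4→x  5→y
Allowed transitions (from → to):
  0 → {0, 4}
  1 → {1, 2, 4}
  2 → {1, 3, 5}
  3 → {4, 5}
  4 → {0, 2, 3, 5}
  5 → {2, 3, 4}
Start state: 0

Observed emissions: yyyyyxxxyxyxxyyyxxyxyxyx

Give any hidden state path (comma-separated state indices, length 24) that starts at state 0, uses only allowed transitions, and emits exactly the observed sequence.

0,0,0,0,0,4,3,4,2,3,5,3,4,5,2,5,3,4,0,4,0,4,2,3

  t0 'y' -> {0,2,5}, take 0 (start)
  t1 'y' -> {0,2,5}, take 0 (0->0 ok)
  t2 'y' -> {0,2,5}, take 0 (0->0 ok)
  t3 'y' -> {0,2,5}, take 0 (0->0 ok)
  t4 'y' -> {0,2,5}, take 0 (0->0 ok)
  t5 'x' -> {1,3,4}, take 4 (0->4 ok)
  t6 'x' -> {1,3,4}, take 3 (4->3 ok)
  t7 'x' -> {1,3,4}, take 4 (3->4 ok)
  t8 'y' -> {0,2,5}, take 2 (4->2 ok)
  t9 'x' -> {1,3,4}, take 3 (2->3 ok)
  t10 'y' -> {0,2,5}, take 5 (3->5 ok)
  t11 'x' -> {1,3,4}, take 3 (5->3 ok)
  t12 'x' -> {1,3,4}, take 4 (3->4 ok)
  t13 'y' -> {0,2,5}, take 5 (4->5 ok)
  t14 'y' -> {0,2,5}, take 2 (5->2 ok)
  t15 'y' -> {0,2,5}, take 5 (2->5 ok)
  t16 'x' -> {1,3,4}, take 3 (5->3 ok)
  t17 'x' -> {1,3,4}, take 4 (3->4 ok)
  t18 'y' -> {0,2,5}, take 0 (4->0 ok)
  t19 'x' -> {1,3,4}, take 4 (0->4 ok)
  t20 'y' -> {0,2,5}, take 0 (4->0 ok)
  t21 'x' -> {1,3,4}, take 4 (0->4 ok)
  t22 'y' -> {0,2,5}, take 2 (4->2 ok)
  t23 'x' -> {1,3,4}, take 3 (2->3 ok)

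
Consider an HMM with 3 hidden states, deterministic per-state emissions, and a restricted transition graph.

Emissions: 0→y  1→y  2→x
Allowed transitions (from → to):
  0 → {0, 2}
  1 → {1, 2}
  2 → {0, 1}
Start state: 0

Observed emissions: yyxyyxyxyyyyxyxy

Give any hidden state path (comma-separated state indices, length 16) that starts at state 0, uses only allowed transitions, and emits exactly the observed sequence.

0,0,2,1,1,2,0,2,0,0,0,0,2,1,2,0

  t0 'y' -> {0,1}, take 0 (start)
  t1 'y' -> {0,1}, take 0 (0->0 ok)
  t2 'x' -> {2}, take 2 (0->2 ok)
  t3 'y' -> {0,1}, take 1 (2->1 ok)
  t4 'y' -> {0,1}, take 1 (1->1 ok)
  t5 'x' -> {2}, take 2 (1->2 ok)
  t6 'y' -> {0,1}, take 0 (2->0 ok)
  t7 'x' -> {2}, take 2 (0->2 ok)
  t8 'y' -> {0,1}, take 0 (2->0 ok)
  t9 'y' -> {0,1}, take 0 (0->0 ok)
  t10 'y' -> {0,1}, take 0 (0->0 ok)
  t11 'y' -> {0,1}, take 0 (0->0 ok)
  t12 'x' -> {2}, take 2 (0->2 ok)
  t13 'y' -> {0,1}, take 1 (2->1 ok)
  t14 'x' -> {2}, take 2 (1->2 ok)
  t15 'y' -> {0,1}, take 0 (2->0 ok)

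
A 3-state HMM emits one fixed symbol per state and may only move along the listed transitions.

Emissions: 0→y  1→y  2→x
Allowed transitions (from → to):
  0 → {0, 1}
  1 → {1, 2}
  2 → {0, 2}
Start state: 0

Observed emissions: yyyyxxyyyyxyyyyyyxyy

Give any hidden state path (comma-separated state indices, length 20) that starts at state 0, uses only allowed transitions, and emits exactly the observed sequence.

0,0,1,1,2,2,0,0,0,1,2,0,0,0,1,1,1,2,0,1

  0: obs=y cand={0,1} pick 0 [start]
  1: obs=y cand={0,1} pick 0 [0->0 ok]
  2: obs=y cand={0,1} pick 1 [0->1 ok]
  3: obs=y cand={0,1} pick 1 [1->1 ok]
  4: obs=x cand={2} pick 2 [1->2 ok]
  5: obs=x cand={2} pick 2 [2->2 ok]
  6: obs=y cand={0,1} pick 0 [2->0 ok]
  7: obs=y cand={0,1} pick 0 [0->0 ok]
  8: obs=y cand={0,1} pick 0 [0->0 ok]
  9: obs=y cand={0,1} pick 1 [0->1 ok]
  10: obs=x cand={2} pick 2 [1->2 ok]
  11: obs=y cand={0,1} pick 0 [2->0 ok]
  12: obs=y cand={0,1} pick 0 [0->0 ok]
  13: obs=y cand={0,1} pick 0 [0->0 ok]
  14: obs=y cand={0,1} pick 1 [0->1 ok]
  15: obs=y cand={0,1} pick 1 [1->1 ok]
  16: obs=y cand={0,1} pick 1 [1->1 ok]
  17: obs=x cand={2} pick 2 [1->2 ok]
  18: obs=y cand={0,1} pick 0 [2->0 ok]
  19: obs=y cand={0,1} pick 1 [0->1 ok]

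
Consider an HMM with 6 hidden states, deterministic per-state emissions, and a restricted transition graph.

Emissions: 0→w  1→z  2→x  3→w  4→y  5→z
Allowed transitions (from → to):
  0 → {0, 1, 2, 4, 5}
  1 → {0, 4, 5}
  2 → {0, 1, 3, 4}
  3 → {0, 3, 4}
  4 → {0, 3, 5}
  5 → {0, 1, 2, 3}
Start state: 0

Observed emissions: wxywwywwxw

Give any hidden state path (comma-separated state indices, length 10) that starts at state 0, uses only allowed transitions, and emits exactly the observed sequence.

0,2,4,3,3,4,3,0,2,3

  0: obs=w cand={0,3} pick 0 [start]
  1: obs=x cand={2} pick 2 [0->2 ok]
  2: obs=y cand={4} pick 4 [2->4 ok]
  3: obs=w cand={0,3} pick 3 [4->3 ok]
  4: obs=w cand={0,3} pick 3 [3->3 ok]
  5: obs=y cand={4} pick 4 [3->4 ok]
  6: obs=w cand={0,3} pick 3 [4->3 ok]
  7: obs=w cand={0,3} pick 0 [3->0 ok]
  8: obs=x cand={2} pick 2 [0->2 ok]
  9: obs=w cand={0,3} pick 3 [2->3 ok]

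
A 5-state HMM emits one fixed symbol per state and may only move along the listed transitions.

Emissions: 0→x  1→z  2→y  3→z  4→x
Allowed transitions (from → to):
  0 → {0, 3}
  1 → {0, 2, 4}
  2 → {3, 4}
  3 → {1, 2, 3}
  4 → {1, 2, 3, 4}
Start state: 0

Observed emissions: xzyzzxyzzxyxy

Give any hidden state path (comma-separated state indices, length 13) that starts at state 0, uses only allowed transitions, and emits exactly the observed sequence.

  t0 'x' -> {0,4}, take 0 (start)
  t1 'z' -> {1,3}, take 3 (0->3 ok)
  t2 'y' -> {2}, take 2 (3->2 ok)
  t3 'z' -> {1,3}, take 3 (2->3 ok)
  t4 'z' -> {1,3}, take 1 (3->1 ok)
  t5 'x' -> {0,4}, take 4 (1->4 ok)
  t6 'y' -> {2}, take 2 (4->2 ok)
  t7 'z' -> {1,3}, take 3 (2->3 ok)
  t8 'z' -> {1,3}, take 1 (3->1 ok)
  t9 'x' -> {0,4}, take 4 (1->4 ok)
  t10 'y' -> {2}, take 2 (4->2 ok)
  t11 'x' -> {0,4}, take 4 (2->4 ok)
  t12 'y' -> {2}, take 2 (4->2 ok)

0,3,2,3,1,4,2,3,1,4,2,4,2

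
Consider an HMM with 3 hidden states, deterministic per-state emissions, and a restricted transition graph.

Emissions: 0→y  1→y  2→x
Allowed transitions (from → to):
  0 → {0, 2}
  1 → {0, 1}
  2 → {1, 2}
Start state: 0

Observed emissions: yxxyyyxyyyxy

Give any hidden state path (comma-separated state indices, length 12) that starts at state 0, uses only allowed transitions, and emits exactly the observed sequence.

0,2,2,1,1,0,2,1,1,0,2,1

  pos 0: y in {0,1}, choose 0; start
  pos 1: x in {2}, choose 2; 0->2 ok
  pos 2: x in {2}, choose 2; 2->2 ok
  pos 3: y in {0,1}, choose 1; 2->1 ok
  pos 4: y in {0,1}, choose 1; 1->1 ok
  pos 5: y in {0,1}, choose 0; 1->0 ok
  pos 6: x in {2}, choose 2; 0->2 ok
  pos 7: y in {0,1}, choose 1; 2->1 ok
  pos 8: y in {0,1}, choose 1; 1->1 ok
  pos 9: y in {0,1}, choose 0; 1->0 ok
  pos 10: x in {2}, choose 2; 0->2 ok
  pos 11: y in {0,1}, choose 1; 2->1 ok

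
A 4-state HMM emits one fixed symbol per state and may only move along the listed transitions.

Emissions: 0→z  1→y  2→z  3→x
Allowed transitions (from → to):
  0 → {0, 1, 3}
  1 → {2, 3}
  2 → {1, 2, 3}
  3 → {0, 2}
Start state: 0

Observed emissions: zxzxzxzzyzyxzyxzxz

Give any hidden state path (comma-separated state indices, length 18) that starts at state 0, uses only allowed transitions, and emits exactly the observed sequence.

0,3,0,3,0,3,0,0,1,2,1,3,2,1,3,0,3,0

  0: obs=z cand={0,2} pick 0 [start]
  1: obs=x cand={3} pick 3 [0->3 ok]
  2: obs=z cand={0,2} pick 0 [3->0 ok]
  3: obs=x cand={3} pick 3 [0->3 ok]
  4: obs=z cand={0,2} pick 0 [3->0 ok]
  5: obs=x cand={3} pick 3 [0->3 ok]
  6: obs=z cand={0,2} pick 0 [3->0 ok]
  7: obs=z cand={0,2} pick 0 [0->0 ok]
  8: obs=y cand={1} pick 1 [0->1 ok]
  9: obs=z cand={0,2} pick 2 [1->2 ok]
  10: obs=y cand={1} pick 1 [2->1 ok]
  11: obs=x cand={3} pick 3 [1->3 ok]
  12: obs=z cand={0,2} pick 2 [3->2 ok]
  13: obs=y cand={1} pick 1 [2->1 ok]
  14: obs=x cand={3} pick 3 [1->3 ok]
  15: obs=z cand={0,2} pick 0 [3->0 ok]
  16: obs=x cand={3} pick 3 [0->3 ok]
  17: obs=z cand={0,2} pick 0 [3->0 ok]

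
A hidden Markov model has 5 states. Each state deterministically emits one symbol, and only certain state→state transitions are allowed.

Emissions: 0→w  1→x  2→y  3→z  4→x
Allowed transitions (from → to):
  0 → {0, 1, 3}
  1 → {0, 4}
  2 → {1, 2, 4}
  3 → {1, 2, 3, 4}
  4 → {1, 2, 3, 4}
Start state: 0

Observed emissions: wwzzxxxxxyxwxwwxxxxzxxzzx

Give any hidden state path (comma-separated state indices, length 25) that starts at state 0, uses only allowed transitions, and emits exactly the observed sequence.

0,0,3,3,4,1,4,4,4,2,1,0,1,0,0,1,4,1,4,3,1,4,3,3,4

  pos 0: w in {0}, choose 0; start
  pos 1: w in {0}, choose 0; 0->0 ok
  pos 2: z in {3}, choose 3; 0->3 ok
  pos 3: z in {3}, choose 3; 3->3 ok
  pos 4: x in {1,4}, choose 4; 3->4 ok
  pos 5: x in {1,4}, choose 1; 4->1 ok
  pos 6: x in {1,4}, choose 4; 1->4 ok
  pos 7: x in {1,4}, choose 4; 4->4 ok
  pos 8: x in {1,4}, choose 4; 4->4 ok
  pos 9: y in {2}, choose 2; 4->2 ok
  pos 10: x in {1,4}, choose 1; 2->1 ok
  pos 11: w in {0}, choose 0; 1->0 ok
  pos 12: x in {1,4}, choose 1; 0->1 ok
  pos 13: w in {0}, choose 0; 1->0 ok
  pos 14: w in {0}, choose 0; 0->0 ok
  pos 15: x in {1,4}, choose 1; 0->1 ok
  pos 16: x in {1,4}, choose 4; 1->4 ok
  pos 17: x in {1,4}, choose 1; 4->1 ok
  pos 18: x in {1,4}, choose 4; 1->4 ok
  pos 19: z in {3}, choose 3; 4->3 ok
  pos 20: x in {1,4}, choose 1; 3->1 ok
  pos 21: x in {1,4}, choose 4; 1->4 ok
  pos 22: z in {3}, choose 3; 4->3 ok
  pos 23: z in {3}, choose 3; 3->3 ok
  pos 24: x in {1,4}, choose 4; 3->4 ok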